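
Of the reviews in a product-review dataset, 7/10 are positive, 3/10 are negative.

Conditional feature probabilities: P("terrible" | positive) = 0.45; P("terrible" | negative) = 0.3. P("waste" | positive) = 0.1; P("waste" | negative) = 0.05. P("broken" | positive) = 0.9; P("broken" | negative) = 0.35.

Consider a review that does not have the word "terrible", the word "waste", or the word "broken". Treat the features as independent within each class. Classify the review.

negative

positive: 0.7 × (1−0.45) × (1−0.1) × (1−0.9) = 0.03465
negative: 0.3 × (1−0.3) × (1−0.05) × (1−0.35) = 0.129675
Highest score → negative.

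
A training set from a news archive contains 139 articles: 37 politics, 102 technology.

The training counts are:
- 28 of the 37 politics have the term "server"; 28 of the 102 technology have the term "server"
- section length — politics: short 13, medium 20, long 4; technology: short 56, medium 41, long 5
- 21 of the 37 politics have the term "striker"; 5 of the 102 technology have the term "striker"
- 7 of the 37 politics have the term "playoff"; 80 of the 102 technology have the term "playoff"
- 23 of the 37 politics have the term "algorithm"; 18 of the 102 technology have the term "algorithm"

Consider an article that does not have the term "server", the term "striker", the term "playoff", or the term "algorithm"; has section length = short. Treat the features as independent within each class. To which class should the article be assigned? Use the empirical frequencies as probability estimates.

politics: (37/139) × (9/37) × (13/37) × (16/37) × (30/37) × (14/37) ≈ 0.0030181
technology: (102/139) × (74/102) × (56/102) × (97/102) × (22/102) × (84/102) ≈ 0.0493717
Highest score → technology.

technology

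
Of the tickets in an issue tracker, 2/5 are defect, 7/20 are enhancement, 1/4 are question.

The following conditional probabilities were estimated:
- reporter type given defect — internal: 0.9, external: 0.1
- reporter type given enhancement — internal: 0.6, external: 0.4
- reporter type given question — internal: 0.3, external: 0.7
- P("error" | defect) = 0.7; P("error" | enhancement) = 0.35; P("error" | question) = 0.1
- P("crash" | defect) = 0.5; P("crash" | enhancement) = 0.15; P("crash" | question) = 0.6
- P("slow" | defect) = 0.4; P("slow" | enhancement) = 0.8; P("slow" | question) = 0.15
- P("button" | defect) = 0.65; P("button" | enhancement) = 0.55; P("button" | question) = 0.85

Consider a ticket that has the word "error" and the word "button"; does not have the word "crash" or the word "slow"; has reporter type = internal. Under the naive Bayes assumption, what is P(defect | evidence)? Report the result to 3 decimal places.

defect: 0.4 × 0.9 × 0.7 × (1−0.5) × (1−0.4) × 0.65 = 0.04914
enhancement: 0.35 × 0.6 × 0.35 × (1−0.15) × (1−0.8) × 0.55 = 0.00687225
question: 0.25 × 0.3 × 0.1 × (1−0.6) × (1−0.15) × 0.85 = 0.0021675
P(defect | x) = 0.04914 / 0.05817975 ≈ 0.845

0.845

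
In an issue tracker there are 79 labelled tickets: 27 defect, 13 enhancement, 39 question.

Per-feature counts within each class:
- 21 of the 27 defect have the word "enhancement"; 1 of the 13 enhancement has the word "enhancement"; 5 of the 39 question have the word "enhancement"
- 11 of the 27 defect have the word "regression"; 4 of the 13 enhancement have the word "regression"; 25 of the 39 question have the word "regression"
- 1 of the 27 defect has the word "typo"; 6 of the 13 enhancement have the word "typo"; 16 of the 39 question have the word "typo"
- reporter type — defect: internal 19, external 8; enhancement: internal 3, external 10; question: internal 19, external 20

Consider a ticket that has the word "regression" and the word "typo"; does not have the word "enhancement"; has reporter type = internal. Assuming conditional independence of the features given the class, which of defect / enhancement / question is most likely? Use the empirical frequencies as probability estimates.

question

defect: (27/79) × (6/27) × (11/27) × (1/27) × (19/27) ≈ 0.000806453
enhancement: (13/79) × (12/13) × (4/13) × (6/13) × (3/13) ≈ 0.00497802
question: (39/79) × (34/39) × (25/39) × (16/39) × (19/39) ≈ 0.0551406
Highest score → question.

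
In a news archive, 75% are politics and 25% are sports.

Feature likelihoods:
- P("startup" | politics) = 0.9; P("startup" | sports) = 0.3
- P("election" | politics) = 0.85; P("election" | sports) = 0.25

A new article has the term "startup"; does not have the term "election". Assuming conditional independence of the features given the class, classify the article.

politics

politics: 0.75 × 0.9 × (1−0.85) = 0.10125
sports: 0.25 × 0.3 × (1−0.25) = 0.05625
Highest score → politics.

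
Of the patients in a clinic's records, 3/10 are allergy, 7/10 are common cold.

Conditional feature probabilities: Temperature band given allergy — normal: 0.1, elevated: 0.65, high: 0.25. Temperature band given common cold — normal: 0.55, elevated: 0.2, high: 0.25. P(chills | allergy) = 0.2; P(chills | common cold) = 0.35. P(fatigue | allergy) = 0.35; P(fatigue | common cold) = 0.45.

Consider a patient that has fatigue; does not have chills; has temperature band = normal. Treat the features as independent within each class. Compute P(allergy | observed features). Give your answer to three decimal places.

0.069

allergy: 0.3 × 0.1 × (1−0.2) × 0.35 = 0.0084
common cold: 0.7 × 0.55 × (1−0.35) × 0.45 = 0.1126125
P(allergy | x) = 0.0084 / 0.1210125 ≈ 0.069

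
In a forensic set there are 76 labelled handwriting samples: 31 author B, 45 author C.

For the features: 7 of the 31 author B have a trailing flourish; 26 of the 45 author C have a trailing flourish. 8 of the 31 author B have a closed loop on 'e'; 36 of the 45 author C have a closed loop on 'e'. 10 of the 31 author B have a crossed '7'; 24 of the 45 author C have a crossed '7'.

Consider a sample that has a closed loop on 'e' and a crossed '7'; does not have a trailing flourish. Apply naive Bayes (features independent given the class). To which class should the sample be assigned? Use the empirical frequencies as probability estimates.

author B: (31/76) × (24/31) × (8/31) × (10/31) ≈ 0.0262884
author C: (45/76) × (19/45) × (36/45) × (24/45) ≈ 0.106667
Highest score → author C.

author C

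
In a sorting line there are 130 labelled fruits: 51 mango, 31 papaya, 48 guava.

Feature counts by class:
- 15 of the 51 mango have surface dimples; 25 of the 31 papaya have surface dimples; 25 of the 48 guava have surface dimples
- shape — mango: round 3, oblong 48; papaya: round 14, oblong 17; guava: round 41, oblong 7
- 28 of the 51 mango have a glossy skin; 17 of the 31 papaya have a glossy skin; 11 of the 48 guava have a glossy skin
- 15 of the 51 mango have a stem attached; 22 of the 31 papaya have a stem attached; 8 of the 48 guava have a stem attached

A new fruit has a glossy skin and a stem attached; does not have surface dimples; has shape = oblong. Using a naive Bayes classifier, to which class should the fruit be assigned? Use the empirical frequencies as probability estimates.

mango

mango: (51/130) × (36/51) × (48/51) × (28/51) × (15/51) ≈ 0.0420861
papaya: (31/130) × (6/31) × (17/31) × (17/31) × (22/31) ≈ 0.00985016
guava: (48/130) × (23/48) × (7/48) × (11/48) × (8/48) ≈ 0.000985466
Highest score → mango.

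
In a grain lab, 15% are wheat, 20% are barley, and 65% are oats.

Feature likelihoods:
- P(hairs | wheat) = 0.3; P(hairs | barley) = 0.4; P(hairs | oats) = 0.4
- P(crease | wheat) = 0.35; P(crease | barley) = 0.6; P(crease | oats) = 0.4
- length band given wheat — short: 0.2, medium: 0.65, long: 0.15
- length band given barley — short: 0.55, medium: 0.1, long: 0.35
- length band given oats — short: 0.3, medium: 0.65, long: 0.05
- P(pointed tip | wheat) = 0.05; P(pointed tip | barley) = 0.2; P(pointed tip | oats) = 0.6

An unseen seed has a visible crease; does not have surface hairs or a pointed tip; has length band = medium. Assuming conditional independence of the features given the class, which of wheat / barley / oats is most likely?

wheat: 0.15 × (1−0.3) × 0.35 × 0.65 × (1−0.05) = 0.022693125
barley: 0.2 × (1−0.4) × 0.6 × 0.1 × (1−0.2) = 0.00576
oats: 0.65 × (1−0.4) × 0.4 × 0.65 × (1−0.6) = 0.04056
Highest score → oats.

oats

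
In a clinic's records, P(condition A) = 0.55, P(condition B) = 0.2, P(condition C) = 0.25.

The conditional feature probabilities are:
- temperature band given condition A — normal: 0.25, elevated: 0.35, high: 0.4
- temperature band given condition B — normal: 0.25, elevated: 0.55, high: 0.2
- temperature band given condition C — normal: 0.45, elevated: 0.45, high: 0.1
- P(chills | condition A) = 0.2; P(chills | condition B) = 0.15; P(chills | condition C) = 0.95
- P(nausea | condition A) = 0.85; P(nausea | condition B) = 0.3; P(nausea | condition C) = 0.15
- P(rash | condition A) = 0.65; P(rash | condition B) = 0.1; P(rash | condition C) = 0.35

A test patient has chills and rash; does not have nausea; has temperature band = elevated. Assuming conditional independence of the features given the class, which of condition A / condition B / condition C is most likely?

condition C

condition A: 0.55 × 0.35 × 0.2 × (1−0.85) × 0.65 = 0.00375375
condition B: 0.2 × 0.55 × 0.15 × (1−0.3) × 0.1 = 0.001155
condition C: 0.25 × 0.45 × 0.95 × (1−0.15) × 0.35 = 0.0317953125
Highest score → condition C.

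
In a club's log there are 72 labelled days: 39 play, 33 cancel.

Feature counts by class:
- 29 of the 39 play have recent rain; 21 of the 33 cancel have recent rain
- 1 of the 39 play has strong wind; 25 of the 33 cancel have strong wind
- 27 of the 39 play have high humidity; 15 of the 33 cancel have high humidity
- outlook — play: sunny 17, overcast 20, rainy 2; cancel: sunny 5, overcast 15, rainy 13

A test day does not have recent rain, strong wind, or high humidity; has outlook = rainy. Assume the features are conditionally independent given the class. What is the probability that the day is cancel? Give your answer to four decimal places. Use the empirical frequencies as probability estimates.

play: (39/72) × (10/39) × (38/39) × (12/39) × (2/39) ≈ 0.00213535
cancel: (33/72) × (12/33) × (8/33) × (18/33) × (13/33) ≈ 0.00868186
P(cancel | x) = 0.00868186 / 0.01081721 ≈ 0.8026

0.8026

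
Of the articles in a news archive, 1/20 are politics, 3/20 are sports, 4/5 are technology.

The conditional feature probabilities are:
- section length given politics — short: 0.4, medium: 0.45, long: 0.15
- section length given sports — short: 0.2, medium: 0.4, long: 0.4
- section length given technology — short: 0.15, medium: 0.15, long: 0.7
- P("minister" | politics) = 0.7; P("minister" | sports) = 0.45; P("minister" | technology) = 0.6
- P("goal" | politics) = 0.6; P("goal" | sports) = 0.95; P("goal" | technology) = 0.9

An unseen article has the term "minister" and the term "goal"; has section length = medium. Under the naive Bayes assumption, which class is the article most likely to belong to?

politics: 0.05 × 0.45 × 0.7 × 0.6 = 0.00945
sports: 0.15 × 0.4 × 0.45 × 0.95 = 0.02565
technology: 0.8 × 0.15 × 0.6 × 0.9 = 0.0648
Highest score → technology.

technology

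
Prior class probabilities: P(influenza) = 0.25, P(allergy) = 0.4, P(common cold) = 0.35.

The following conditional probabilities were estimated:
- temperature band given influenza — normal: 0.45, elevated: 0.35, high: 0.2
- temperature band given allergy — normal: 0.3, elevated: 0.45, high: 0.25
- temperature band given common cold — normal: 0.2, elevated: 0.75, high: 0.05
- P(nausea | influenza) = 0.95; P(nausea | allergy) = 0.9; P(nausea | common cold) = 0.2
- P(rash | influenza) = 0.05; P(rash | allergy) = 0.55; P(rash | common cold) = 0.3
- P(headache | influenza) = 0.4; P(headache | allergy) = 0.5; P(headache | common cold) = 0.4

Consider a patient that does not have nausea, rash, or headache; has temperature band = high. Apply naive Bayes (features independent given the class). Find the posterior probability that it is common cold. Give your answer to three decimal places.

0.615

influenza: 0.25 × 0.2 × (1−0.95) × (1−0.05) × (1−0.4) = 0.001425
allergy: 0.4 × 0.25 × (1−0.9) × (1−0.55) × (1−0.5) = 0.00225
common cold: 0.35 × 0.05 × (1−0.2) × (1−0.3) × (1−0.4) = 0.00588
P(common cold | x) = 0.00588 / 0.009555 ≈ 0.615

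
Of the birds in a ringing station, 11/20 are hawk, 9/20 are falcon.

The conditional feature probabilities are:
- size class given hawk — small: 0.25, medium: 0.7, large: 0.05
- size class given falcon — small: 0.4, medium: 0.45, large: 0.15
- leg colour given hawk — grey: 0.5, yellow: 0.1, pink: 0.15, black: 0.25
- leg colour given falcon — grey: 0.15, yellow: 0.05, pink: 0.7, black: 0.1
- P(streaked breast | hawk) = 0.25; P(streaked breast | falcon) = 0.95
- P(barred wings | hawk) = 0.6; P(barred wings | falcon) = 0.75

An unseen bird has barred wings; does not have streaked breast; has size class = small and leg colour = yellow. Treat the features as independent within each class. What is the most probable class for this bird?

hawk

hawk: 0.55 × 0.25 × 0.1 × (1−0.25) × 0.6 = 0.0061875
falcon: 0.45 × 0.4 × 0.05 × (1−0.95) × 0.75 = 0.0003375
Highest score → hawk.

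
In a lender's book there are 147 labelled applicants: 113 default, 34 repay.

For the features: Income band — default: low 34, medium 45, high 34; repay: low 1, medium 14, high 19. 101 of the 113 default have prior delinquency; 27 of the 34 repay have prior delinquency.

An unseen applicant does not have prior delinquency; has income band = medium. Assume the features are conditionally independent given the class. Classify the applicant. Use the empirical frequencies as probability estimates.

default

default: (113/147) × (45/113) × (12/113) ≈ 0.0325086
repay: (34/147) × (14/34) × (7/34) ≈ 0.0196078
Highest score → default.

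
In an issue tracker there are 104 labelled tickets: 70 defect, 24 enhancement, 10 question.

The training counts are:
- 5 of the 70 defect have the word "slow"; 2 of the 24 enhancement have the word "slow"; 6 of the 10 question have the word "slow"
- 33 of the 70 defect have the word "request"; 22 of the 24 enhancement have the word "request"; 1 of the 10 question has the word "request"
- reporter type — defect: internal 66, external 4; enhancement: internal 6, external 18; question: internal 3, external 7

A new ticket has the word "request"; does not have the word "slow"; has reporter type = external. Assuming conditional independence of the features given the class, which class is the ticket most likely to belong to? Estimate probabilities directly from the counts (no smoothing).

enhancement

defect: (70/104) × (65/70) × (33/70) × (4/70) ≈ 0.0168367
enhancement: (24/104) × (22/24) × (22/24) × (18/24) ≈ 0.145433
question: (10/104) × (4/10) × (1/10) × (7/10) ≈ 0.00269231
Highest score → enhancement.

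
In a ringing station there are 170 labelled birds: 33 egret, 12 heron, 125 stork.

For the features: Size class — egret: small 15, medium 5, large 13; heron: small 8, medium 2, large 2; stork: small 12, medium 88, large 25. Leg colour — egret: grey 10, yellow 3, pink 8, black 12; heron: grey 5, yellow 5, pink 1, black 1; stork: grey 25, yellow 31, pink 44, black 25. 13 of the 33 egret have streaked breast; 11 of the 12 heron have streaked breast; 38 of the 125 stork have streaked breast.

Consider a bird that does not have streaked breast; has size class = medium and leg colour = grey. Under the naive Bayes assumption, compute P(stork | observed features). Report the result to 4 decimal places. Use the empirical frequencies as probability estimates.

0.9254

egret: (33/170) × (5/33) × (10/33) × (20/33) ≈ 0.00540161
heron: (12/170) × (2/12) × (5/12) × (1/12) ≈ 0.000408497
stork: (125/170) × (88/125) × (25/125) × (87/125) ≈ 0.0720565
P(stork | x) = 0.0720565 / 0.077866607 ≈ 0.9254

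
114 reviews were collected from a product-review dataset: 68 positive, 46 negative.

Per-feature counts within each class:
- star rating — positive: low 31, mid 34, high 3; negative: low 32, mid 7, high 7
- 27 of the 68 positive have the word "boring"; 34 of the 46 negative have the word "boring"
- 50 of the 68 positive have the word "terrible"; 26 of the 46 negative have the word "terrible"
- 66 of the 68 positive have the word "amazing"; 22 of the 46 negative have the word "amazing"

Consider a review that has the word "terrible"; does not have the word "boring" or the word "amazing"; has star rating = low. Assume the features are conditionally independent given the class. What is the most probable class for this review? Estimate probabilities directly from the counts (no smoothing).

negative

positive: (68/114) × (31/68) × (41/68) × (50/68) × (2/68) ≈ 0.0035458
negative: (46/114) × (32/46) × (12/46) × (26/46) × (24/46) ≈ 0.0215942
Highest score → negative.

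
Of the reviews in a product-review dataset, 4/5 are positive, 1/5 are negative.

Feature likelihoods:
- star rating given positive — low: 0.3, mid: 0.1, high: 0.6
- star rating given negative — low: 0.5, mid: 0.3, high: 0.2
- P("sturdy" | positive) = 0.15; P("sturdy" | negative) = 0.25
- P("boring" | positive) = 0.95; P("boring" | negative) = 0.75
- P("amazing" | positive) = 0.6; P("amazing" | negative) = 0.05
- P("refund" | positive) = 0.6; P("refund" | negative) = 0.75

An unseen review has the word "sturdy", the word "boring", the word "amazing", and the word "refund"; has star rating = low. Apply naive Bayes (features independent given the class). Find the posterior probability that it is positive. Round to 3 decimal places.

positive: 0.8 × 0.3 × 0.15 × 0.95 × 0.6 × 0.6 = 0.012312
negative: 0.2 × 0.5 × 0.25 × 0.75 × 0.05 × 0.75 = 0.000703125
P(positive | x) = 0.012312 / 0.013015125 ≈ 0.946

0.946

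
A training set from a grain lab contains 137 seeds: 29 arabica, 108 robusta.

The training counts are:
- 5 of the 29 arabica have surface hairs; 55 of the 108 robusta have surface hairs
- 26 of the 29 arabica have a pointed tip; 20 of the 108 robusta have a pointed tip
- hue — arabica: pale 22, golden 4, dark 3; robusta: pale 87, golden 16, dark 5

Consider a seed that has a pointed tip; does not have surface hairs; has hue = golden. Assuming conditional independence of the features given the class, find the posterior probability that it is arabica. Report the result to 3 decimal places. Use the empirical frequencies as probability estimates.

arabica: (29/137) × (24/29) × (26/29) × (4/29) ≈ 0.0216635
robusta: (108/137) × (53/108) × (20/108) × (16/108) ≈ 0.0106135
P(arabica | x) = 0.0216635 / 0.032277 ≈ 0.671

0.671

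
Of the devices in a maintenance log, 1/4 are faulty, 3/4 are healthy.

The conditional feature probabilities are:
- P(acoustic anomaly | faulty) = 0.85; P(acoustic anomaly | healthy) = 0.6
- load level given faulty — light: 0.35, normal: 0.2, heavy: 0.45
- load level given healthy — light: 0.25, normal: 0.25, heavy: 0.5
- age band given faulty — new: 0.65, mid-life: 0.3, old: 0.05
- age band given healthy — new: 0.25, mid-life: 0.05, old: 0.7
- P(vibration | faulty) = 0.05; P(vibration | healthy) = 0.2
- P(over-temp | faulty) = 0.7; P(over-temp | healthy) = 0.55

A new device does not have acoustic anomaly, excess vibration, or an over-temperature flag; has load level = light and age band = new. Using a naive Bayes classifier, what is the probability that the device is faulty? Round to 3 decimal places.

faulty: 0.25 × (1−0.85) × 0.35 × 0.65 × (1−0.05) × (1−0.7) = 0.00243140625
healthy: 0.75 × (1−0.6) × 0.25 × 0.25 × (1−0.2) × (1−0.55) = 0.00675
P(faulty | x) = 0.00243140625 / 0.00918140625 ≈ 0.265

0.265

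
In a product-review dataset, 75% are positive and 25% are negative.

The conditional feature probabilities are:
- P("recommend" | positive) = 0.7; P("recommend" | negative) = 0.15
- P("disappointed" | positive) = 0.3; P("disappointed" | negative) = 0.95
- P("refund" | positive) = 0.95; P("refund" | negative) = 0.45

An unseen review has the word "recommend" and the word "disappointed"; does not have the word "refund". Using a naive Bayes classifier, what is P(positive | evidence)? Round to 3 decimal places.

positive: 0.75 × 0.7 × 0.3 × (1−0.95) = 0.007875
negative: 0.25 × 0.15 × 0.95 × (1−0.45) = 0.01959375
P(positive | x) = 0.007875 / 0.02746875 ≈ 0.287

0.287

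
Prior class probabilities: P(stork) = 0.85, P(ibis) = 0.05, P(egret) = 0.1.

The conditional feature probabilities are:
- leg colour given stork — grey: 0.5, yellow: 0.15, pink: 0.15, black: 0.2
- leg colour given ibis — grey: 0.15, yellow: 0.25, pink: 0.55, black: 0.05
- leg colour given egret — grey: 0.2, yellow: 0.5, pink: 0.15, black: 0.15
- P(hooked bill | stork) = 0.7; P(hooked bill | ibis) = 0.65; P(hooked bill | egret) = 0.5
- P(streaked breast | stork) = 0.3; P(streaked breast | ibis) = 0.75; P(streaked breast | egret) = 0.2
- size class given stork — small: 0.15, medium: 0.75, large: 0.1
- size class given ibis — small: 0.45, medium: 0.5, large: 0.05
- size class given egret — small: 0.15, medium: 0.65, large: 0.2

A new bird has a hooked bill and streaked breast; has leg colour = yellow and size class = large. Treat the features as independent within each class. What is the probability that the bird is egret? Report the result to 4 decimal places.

0.2511

stork: 0.85 × 0.15 × 0.7 × 0.3 × 0.1 = 0.0026775
ibis: 0.05 × 0.25 × 0.65 × 0.75 × 0.05 = 0.0003046875
egret: 0.1 × 0.5 × 0.5 × 0.2 × 0.2 = 0.001
P(egret | x) = 0.001 / 0.0039821875 ≈ 0.2511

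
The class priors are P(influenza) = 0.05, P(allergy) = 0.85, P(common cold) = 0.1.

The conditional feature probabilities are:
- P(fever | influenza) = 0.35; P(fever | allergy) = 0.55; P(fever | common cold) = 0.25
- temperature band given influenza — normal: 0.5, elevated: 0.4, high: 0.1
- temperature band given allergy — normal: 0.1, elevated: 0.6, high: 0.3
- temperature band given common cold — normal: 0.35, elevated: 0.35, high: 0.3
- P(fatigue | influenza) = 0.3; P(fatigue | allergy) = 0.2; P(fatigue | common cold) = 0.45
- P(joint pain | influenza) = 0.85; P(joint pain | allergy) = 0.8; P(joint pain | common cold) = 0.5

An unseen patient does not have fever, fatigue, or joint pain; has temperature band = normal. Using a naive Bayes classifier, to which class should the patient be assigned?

influenza: 0.05 × (1−0.35) × 0.5 × (1−0.3) × (1−0.85) = 0.00170625
allergy: 0.85 × (1−0.55) × 0.1 × (1−0.2) × (1−0.8) = 0.00612
common cold: 0.1 × (1−0.25) × 0.35 × (1−0.45) × (1−0.5) = 0.00721875
Highest score → common cold.

common cold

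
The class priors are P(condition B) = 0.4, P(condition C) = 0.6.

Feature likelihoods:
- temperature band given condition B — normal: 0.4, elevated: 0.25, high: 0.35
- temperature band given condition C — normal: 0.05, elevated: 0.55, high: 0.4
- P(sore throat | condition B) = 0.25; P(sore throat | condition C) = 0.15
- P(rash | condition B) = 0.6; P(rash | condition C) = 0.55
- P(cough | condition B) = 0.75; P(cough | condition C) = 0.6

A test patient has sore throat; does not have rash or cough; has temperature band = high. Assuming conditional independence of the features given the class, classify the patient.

condition C

condition B: 0.4 × 0.35 × 0.25 × (1−0.6) × (1−0.75) = 0.0035
condition C: 0.6 × 0.4 × 0.15 × (1−0.55) × (1−0.6) = 0.00648
Highest score → condition C.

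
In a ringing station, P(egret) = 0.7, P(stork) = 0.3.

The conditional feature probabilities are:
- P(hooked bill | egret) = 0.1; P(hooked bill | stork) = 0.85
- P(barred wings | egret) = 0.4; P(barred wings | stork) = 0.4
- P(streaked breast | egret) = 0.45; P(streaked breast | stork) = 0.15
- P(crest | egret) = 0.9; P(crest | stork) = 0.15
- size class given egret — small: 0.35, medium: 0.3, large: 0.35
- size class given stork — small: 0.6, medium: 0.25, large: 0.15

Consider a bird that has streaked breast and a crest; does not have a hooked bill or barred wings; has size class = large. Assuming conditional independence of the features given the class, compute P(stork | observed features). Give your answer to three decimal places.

0.002

egret: 0.7 × (1−0.1) × (1−0.4) × 0.45 × 0.9 × 0.35 = 0.0535815
stork: 0.3 × (1−0.85) × (1−0.4) × 0.15 × 0.15 × 0.15 = 0.000091125
P(stork | x) = 0.000091125 / 0.053672625 ≈ 0.002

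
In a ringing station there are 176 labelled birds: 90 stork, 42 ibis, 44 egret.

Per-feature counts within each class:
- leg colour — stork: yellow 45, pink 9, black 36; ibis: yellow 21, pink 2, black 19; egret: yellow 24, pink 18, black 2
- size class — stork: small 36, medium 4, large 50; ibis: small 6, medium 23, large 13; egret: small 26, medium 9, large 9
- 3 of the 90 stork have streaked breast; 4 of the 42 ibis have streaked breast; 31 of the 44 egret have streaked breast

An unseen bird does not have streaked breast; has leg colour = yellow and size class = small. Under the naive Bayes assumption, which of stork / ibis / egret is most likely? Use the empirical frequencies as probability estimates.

stork

stork: (90/176) × (45/90) × (36/90) × (87/90) ≈ 0.0988636
ibis: (42/176) × (21/42) × (6/42) × (38/42) ≈ 0.0154221
egret: (44/176) × (24/44) × (26/44) × (13/44) ≈ 0.0238073
Highest score → stork.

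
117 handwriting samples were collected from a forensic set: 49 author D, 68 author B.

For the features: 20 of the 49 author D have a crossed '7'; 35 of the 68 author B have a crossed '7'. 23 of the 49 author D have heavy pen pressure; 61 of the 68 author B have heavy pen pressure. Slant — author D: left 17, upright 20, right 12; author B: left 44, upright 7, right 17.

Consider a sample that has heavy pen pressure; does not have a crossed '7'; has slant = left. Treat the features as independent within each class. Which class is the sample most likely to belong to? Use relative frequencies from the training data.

author D: (49/117) × (29/49) × (23/49) × (17/49) ≈ 0.0403642
author B: (68/117) × (33/68) × (61/68) × (44/68) ≈ 0.163717
Highest score → author B.

author B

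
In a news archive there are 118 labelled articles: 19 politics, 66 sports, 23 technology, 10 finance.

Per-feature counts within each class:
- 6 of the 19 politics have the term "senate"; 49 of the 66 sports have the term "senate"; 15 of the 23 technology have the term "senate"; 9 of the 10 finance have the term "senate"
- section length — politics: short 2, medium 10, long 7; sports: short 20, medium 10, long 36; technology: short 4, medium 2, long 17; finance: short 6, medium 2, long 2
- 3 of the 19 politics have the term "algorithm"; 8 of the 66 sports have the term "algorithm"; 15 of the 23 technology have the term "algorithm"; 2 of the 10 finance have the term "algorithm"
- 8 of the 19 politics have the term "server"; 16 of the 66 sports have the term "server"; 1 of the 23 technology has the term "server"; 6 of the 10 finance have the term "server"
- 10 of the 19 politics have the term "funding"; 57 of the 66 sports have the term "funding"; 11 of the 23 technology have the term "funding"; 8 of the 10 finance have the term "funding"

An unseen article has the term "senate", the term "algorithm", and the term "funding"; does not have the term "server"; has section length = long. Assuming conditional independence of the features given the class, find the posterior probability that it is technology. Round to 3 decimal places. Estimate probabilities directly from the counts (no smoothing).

politics: (19/118) × (6/19) × (7/19) × (3/19) × (11/19) × (10/19) ≈ 0.000901295
sports: (66/118) × (49/66) × (36/66) × (8/66) × (50/66) × (57/66) ≈ 0.0179629
technology: (23/118) × (15/23) × (17/23) × (15/23) × (22/23) × (11/23) ≈ 0.028032
finance: (10/118) × (9/10) × (2/10) × (2/10) × (4/10) × (8/10) ≈ 0.000976271
P(technology | x) = 0.028032 / 0.047872466 ≈ 0.586

0.586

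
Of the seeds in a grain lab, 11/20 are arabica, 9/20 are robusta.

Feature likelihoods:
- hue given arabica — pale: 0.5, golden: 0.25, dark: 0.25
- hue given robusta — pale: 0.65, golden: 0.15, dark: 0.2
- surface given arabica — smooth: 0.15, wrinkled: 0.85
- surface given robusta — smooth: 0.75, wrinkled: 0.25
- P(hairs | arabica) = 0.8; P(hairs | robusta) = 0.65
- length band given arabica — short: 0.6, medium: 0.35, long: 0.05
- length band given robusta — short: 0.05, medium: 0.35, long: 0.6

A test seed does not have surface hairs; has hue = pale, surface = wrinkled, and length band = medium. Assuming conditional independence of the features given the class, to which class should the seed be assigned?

arabica

arabica: 0.55 × 0.5 × 0.85 × (1−0.8) × 0.35 = 0.0163625
robusta: 0.45 × 0.65 × 0.25 × (1−0.65) × 0.35 = 0.0089578125
Highest score → arabica.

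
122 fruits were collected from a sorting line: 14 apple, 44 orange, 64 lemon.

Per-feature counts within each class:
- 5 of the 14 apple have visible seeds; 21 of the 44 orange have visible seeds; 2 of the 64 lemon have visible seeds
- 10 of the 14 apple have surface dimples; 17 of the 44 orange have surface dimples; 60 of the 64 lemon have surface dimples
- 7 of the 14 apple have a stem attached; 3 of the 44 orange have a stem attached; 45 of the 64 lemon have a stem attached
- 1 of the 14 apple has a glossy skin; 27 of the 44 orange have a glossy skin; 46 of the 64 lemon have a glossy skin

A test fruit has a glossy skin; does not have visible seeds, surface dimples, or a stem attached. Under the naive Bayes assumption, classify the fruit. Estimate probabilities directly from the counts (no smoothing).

apple: (14/122) × (9/14) × (4/14) × (7/14) × (1/14) ≈ 0.00075276
orange: (44/122) × (23/44) × (27/44) × (41/44) × (27/44) ≈ 0.0661487
lemon: (64/122) × (62/64) × (4/64) × (19/64) × (46/64) ≈ 0.0067774
Highest score → orange.

orange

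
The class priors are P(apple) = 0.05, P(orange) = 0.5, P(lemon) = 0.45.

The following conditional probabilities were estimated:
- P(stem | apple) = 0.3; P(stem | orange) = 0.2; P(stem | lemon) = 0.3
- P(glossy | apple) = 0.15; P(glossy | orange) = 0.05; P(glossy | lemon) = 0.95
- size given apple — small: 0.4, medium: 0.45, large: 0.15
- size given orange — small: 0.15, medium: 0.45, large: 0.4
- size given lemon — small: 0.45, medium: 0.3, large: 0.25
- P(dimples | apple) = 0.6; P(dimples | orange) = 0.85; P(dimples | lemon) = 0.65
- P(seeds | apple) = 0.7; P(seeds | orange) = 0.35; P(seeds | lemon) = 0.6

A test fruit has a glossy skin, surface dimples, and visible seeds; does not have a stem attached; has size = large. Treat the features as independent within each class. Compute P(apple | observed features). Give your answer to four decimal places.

apple: 0.05 × (1−0.3) × 0.15 × 0.15 × 0.6 × 0.7 = 0.00033075
orange: 0.5 × (1−0.2) × 0.05 × 0.4 × 0.85 × 0.35 = 0.00238
lemon: 0.45 × (1−0.3) × 0.95 × 0.25 × 0.65 × 0.6 = 0.029176875
P(apple | x) = 0.00033075 / 0.031887625 ≈ 0.0104

0.0104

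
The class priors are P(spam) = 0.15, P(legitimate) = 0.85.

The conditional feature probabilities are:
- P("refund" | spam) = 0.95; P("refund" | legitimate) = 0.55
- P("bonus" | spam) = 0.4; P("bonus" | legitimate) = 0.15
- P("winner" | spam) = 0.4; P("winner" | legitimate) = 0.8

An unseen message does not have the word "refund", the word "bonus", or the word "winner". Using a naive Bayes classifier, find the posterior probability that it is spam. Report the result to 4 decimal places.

spam: 0.15 × (1−0.95) × (1−0.4) × (1−0.4) = 0.0027
legitimate: 0.85 × (1−0.55) × (1−0.15) × (1−0.8) = 0.065025
P(spam | x) = 0.0027 / 0.067725 ≈ 0.0399

0.0399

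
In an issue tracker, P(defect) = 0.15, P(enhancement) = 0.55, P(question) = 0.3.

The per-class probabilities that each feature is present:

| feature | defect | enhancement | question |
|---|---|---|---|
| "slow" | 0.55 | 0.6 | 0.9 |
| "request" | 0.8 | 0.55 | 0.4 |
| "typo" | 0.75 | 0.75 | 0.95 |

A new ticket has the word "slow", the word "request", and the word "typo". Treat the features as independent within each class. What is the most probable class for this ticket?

enhancement

defect: 0.15 × 0.55 × 0.8 × 0.75 = 0.0495
enhancement: 0.55 × 0.6 × 0.55 × 0.75 = 0.136125
question: 0.3 × 0.9 × 0.4 × 0.95 = 0.1026
Highest score → enhancement.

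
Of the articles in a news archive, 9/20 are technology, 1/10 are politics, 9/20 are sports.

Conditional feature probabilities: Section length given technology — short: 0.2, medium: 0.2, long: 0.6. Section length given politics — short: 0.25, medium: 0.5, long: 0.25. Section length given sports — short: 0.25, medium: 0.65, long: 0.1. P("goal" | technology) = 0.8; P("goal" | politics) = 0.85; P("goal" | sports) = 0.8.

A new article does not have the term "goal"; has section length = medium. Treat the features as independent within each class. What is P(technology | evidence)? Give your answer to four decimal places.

0.2143

technology: 0.45 × 0.2 × (1−0.8) = 0.018
politics: 0.1 × 0.5 × (1−0.85) = 0.0075
sports: 0.45 × 0.65 × (1−0.8) = 0.0585
P(technology | x) = 0.018 / 0.084 ≈ 0.2143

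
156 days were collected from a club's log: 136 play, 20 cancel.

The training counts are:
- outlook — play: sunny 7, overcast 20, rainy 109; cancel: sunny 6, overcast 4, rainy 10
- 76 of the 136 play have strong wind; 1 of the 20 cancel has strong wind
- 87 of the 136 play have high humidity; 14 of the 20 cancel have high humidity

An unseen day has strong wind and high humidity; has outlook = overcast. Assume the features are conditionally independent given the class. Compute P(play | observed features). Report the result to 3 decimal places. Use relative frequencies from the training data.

play: (136/156) × (20/136) × (76/136) × (87/136) ≈ 0.0458311
cancel: (20/156) × (4/20) × (1/20) × (14/20) ≈ 0.000897436
P(play | x) = 0.0458311 / 0.046728536 ≈ 0.981

0.981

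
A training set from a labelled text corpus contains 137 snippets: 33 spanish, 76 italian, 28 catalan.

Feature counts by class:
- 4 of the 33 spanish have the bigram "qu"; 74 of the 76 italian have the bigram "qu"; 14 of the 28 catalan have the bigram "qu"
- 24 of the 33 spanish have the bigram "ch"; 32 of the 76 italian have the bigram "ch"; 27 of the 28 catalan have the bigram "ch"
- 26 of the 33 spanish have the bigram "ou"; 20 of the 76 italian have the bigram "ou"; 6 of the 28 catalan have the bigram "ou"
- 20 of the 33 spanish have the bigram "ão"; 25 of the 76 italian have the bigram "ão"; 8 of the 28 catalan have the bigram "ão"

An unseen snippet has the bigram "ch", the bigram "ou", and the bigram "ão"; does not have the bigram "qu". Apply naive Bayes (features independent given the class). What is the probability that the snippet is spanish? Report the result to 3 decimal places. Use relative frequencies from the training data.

0.918

spanish: (33/137) × (29/33) × (24/33) × (26/33) × (20/33) ≈ 0.0735106
italian: (76/137) × (2/76) × (32/76) × (20/76) × (25/76) ≈ 0.000532094
catalan: (28/137) × (14/28) × (27/28) × (6/28) × (8/28) ≈ 0.00603307
P(spanish | x) = 0.0735106 / 0.080075764 ≈ 0.918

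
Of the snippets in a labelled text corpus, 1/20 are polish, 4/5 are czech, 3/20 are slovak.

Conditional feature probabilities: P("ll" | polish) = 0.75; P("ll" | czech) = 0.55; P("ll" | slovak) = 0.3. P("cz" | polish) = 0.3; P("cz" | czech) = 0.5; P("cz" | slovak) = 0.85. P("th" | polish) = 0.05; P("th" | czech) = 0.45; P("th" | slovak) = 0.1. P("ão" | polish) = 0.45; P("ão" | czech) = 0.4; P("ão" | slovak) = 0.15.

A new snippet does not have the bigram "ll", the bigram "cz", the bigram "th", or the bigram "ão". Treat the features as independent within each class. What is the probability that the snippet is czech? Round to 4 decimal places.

0.7814

polish: 0.05 × (1−0.75) × (1−0.3) × (1−0.05) × (1−0.45) = 0.004571875
czech: 0.8 × (1−0.55) × (1−0.5) × (1−0.45) × (1−0.4) = 0.0594
slovak: 0.15 × (1−0.3) × (1−0.85) × (1−0.1) × (1−0.15) = 0.01204875
P(czech | x) = 0.0594 / 0.076020625 ≈ 0.7814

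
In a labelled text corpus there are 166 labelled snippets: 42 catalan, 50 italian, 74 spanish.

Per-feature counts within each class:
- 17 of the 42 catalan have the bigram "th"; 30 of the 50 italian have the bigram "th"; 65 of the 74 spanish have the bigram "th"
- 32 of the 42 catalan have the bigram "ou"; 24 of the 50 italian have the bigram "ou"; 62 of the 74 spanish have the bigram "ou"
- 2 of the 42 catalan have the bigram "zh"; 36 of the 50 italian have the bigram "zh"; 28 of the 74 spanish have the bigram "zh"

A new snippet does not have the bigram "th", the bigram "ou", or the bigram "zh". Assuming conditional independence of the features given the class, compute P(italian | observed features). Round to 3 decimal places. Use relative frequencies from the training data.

0.307

catalan: (42/166) × (25/42) × (10/42) × (40/42) ≈ 0.0341502
italian: (50/166) × (20/50) × (26/50) × (14/50) ≈ 0.0175422
spanish: (74/166) × (9/74) × (12/74) × (46/74) ≈ 0.00546525
P(italian | x) = 0.0175422 / 0.05715765 ≈ 0.307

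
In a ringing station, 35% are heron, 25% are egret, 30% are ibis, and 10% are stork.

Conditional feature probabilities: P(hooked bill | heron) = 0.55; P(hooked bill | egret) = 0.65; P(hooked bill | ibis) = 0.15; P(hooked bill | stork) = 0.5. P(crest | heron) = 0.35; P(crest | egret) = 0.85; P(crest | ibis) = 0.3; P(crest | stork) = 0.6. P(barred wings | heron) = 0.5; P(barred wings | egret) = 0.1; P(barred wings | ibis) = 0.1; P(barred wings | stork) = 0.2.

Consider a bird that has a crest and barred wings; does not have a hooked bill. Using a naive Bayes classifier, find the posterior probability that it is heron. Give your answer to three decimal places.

heron: 0.35 × (1−0.55) × 0.35 × 0.5 = 0.0275625
egret: 0.25 × (1−0.65) × 0.85 × 0.1 = 0.0074375
ibis: 0.3 × (1−0.15) × 0.3 × 0.1 = 0.00765
stork: 0.1 × (1−0.5) × 0.6 × 0.2 = 0.006
P(heron | x) = 0.0275625 / 0.04865 ≈ 0.567

0.567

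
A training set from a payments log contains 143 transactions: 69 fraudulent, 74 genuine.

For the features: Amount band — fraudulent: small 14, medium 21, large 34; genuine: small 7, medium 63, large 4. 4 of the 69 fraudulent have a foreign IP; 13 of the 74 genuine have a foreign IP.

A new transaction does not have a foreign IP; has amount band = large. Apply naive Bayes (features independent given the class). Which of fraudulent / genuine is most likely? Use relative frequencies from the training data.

fraudulent

fraudulent: (69/143) × (34/69) × (65/69) ≈ 0.223979
genuine: (74/143) × (4/74) × (61/74) ≈ 0.023058
Highest score → fraudulent.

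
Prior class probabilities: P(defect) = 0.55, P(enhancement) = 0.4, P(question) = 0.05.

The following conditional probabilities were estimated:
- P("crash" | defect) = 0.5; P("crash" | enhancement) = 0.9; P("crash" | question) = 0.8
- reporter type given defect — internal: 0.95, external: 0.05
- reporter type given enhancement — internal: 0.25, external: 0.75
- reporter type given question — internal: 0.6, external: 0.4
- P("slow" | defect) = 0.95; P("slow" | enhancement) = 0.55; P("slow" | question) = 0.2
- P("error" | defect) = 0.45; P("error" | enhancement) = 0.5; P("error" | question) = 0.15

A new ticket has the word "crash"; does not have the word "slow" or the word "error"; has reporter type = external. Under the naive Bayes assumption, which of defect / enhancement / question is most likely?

enhancement

defect: 0.55 × 0.5 × 0.05 × (1−0.95) × (1−0.45) = 0.000378125
enhancement: 0.4 × 0.9 × 0.75 × (1−0.55) × (1−0.5) = 0.06075
question: 0.05 × 0.8 × 0.4 × (1−0.2) × (1−0.15) = 0.01088
Highest score → enhancement.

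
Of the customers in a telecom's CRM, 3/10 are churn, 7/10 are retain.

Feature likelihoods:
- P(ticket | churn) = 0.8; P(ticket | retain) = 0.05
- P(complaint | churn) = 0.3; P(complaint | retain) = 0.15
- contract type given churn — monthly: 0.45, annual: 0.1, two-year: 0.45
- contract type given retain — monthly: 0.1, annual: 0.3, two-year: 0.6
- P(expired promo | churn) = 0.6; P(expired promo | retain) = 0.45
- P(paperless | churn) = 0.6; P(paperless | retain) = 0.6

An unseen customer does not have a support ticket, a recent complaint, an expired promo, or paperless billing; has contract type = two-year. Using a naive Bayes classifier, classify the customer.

retain

churn: 0.3 × (1−0.8) × (1−0.3) × 0.45 × (1−0.6) × (1−0.6) = 0.003024
retain: 0.7 × (1−0.05) × (1−0.15) × 0.6 × (1−0.45) × (1−0.6) = 0.074613
Highest score → retain.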